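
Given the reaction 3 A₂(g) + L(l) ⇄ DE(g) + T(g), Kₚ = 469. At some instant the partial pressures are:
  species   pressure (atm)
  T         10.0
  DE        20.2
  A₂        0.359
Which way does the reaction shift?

to the left

(L is a pure liquid — omitted from Qₚ.)
Qₚ = P(DE)·P(T) / P(A₂)³ = (20.2)·(10.0) / (0.359)³ = 4370
Qₚ = 4370 > Kₚ = 469, so the reverse reaction proceeds.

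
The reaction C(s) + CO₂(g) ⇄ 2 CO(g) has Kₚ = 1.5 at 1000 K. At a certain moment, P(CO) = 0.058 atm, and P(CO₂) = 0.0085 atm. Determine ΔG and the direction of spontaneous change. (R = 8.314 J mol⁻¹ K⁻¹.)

ΔG = -11.1 kJ/mol; the forward reaction is spontaneous

(C is a pure solid — omitted from Qₚ.)
Qₚ = P(CO)² / P(CO₂) = (0.058)² / (0.0085) = 0.396
ΔG = RT ln(Qₚ/Kₚ) = (8.314 J mol⁻¹ K⁻¹)(1000 K) × ln(0.396/1.5)
   = (8.314 kJ/mol)(-1.332) = -11.1 kJ/mol
ΔG < 0, so the forward reaction is spontaneous (proceeds forward).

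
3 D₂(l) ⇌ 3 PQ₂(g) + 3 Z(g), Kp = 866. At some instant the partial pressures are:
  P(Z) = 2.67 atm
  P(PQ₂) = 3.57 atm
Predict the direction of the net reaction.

(D₂ is a pure liquid — omitted from Qp.)
Qp = P(PQ₂)³·P(Z)³ = (3.57)³·(2.67)³ = 866
Qp = 866 = Kp, so the system is already at equilibrium.

at equilibrium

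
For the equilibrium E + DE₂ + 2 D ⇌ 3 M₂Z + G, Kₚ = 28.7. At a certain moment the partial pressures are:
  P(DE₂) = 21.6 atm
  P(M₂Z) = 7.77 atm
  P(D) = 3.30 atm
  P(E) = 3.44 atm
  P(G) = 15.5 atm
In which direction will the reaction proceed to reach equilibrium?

forward (toward products)

Qₚ = P(M₂Z)³·P(G) / (P(E)·P(DE₂)·P(D)²) = (7.77)³·(15.5) / ((3.44)·(21.6)·(3.30)²) = 8.99
Qₚ = 8.99 < Kₚ = 28.7, so the forward reaction proceeds.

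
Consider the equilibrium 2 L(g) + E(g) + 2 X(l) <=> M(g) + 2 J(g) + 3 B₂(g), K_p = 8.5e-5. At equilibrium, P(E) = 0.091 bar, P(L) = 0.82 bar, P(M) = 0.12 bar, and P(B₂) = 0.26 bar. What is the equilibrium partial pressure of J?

(X is a pure liquid — omitted from K_p.)
At equilibrium, K_p = P(M)·P(J)²·P(B₂)³ / (P(L)²·P(E)) = 8.5e-5.
(0.12)·(P(J))²·(0.26)³ / ((0.82)²·(0.091)) = 8.5e-5
P(J)² = 0.00247 ⇒ P(J) = 0.050 bar

P(J) = 0.050 bar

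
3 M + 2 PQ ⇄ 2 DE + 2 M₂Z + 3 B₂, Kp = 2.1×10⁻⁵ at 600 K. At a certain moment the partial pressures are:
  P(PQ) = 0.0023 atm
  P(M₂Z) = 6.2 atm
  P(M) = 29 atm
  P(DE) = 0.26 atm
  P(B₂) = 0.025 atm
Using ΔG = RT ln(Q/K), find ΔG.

ΔG = 13.5 kJ/mol

Qp = P(DE)²·P(M₂Z)²·P(B₂)³ / (P(M)³·P(PQ)²) = (0.26)²·(6.2)²·(0.025)³ / ((29)³·(0.0023)²) = 3.15×10⁻⁴
ΔG = RT ln(Qp/Kp) = (8.314 J mol⁻¹ K⁻¹)(600 K) × ln(3.15×10⁻⁴/2.1×10⁻⁵)
   = (4.988 kJ/mol)(2.708) = 13.5 kJ/mol
ΔG > 0, so the forward reaction is non-spontaneous (proceeds in reverse).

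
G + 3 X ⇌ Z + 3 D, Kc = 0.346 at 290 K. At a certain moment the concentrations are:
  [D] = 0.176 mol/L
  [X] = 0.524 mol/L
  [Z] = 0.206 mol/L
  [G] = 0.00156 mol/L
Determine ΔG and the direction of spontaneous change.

Qc = [Z]·[D]³ / ([G]·[X]³) = (0.206)·(0.176)³ / ((0.00156)·(0.524)³) = 5.00
ΔG = RT ln(Qc/Kc) = (8.314 J mol⁻¹ K⁻¹)(290 K) × ln(5.00/0.346)
   = (2.411 kJ/mol)(2.671) = 6.44 kJ/mol
ΔG > 0, so the forward reaction is non-spontaneous (proceeds in reverse).

ΔG = 6.44 kJ/mol; the forward reaction is non-spontaneous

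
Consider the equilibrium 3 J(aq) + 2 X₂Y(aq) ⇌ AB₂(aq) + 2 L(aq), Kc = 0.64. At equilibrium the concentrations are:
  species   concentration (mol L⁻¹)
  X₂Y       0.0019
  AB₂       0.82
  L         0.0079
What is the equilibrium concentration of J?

At equilibrium, Kc = [AB₂]·[L]² / ([J]³·[X₂Y]²) = 0.64.
(0.82)·(0.0079)² / (([J])³·(0.0019)²) = 0.64
[J]³ = 22.2 ⇒ [J] = 2.8 mol L⁻¹

[J] = 2.8 mol L⁻¹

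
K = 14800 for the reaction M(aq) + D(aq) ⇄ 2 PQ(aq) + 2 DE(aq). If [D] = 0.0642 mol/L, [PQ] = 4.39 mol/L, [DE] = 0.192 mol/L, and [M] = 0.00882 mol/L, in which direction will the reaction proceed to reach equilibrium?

to the right

Q = [PQ]²·[DE]² / ([M]·[D]) = (4.39)²·(0.192)² / ((0.00882)·(0.0642)) = 1250
Q = 1250 < K = 14800, so the forward reaction proceeds.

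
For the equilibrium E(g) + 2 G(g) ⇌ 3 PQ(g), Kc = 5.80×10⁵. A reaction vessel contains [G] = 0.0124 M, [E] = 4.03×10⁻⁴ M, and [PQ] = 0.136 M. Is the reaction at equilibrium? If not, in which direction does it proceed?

Qc = [PQ]³ / ([E]·[G]²) = (0.136)³ / ((4.03×10⁻⁴)·(0.0124)²) = 40600
Qc = 40600 < Kc = 5.80×10⁵, so the forward reaction proceeds.

to the right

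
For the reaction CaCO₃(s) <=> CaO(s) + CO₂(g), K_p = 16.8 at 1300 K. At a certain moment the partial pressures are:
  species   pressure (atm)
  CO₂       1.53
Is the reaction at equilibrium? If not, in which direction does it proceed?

(CaCO₃, CaO are pure solids — omitted from Q_p.)
Q_p = P(CO₂) = 1.53
Q_p = 1.53 < K_p = 16.8, so the forward reaction proceeds.

to the right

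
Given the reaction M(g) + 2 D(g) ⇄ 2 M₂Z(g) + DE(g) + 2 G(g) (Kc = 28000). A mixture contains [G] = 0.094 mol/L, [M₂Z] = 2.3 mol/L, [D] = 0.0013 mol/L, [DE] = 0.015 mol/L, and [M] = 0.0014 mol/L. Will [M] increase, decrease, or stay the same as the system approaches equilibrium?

increase

Qc = [M₂Z]²·[DE]·[G]² / ([M]·[D]²) = (2.3)²·(0.015)·(0.094)² / ((0.0014)·(0.0013)²) = 3.0×10⁵
Qc = 3.0×10⁵ > Kc = 28000: net reverse reaction.
M is a reactant, so it increases.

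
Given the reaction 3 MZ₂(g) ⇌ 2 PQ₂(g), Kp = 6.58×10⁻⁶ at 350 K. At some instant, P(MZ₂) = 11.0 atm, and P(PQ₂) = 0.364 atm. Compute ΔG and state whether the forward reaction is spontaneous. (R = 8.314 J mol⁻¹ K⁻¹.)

Qp = P(PQ₂)² / P(MZ₂)³ = (0.364)² / (11.0)³ = 9.95×10⁻⁵
ΔG = RT ln(Qp/Kp) = (8.314 J mol⁻¹ K⁻¹)(350 K) × ln(9.95×10⁻⁵/6.58×10⁻⁶)
   = (2.910 kJ/mol)(2.716) = 7.90 kJ/mol
ΔG > 0, so the forward reaction is non-spontaneous (proceeds in reverse).

ΔG = 7.90 kJ/mol; the forward reaction is non-spontaneous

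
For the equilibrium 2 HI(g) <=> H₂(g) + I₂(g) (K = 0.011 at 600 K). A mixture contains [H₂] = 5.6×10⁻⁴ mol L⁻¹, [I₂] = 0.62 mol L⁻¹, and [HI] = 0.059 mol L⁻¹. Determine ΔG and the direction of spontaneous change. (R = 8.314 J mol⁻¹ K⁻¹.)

Q = [H₂]·[I₂] / [HI]² = (5.6×10⁻⁴)·(0.62) / (0.059)² = 0.0997
ΔG = RT ln(Q/K) = (8.314 J mol⁻¹ K⁻¹)(600 K) × ln(0.0997/0.011)
   = (4.988 kJ/mol)(2.204) = 11.0 kJ/mol
ΔG > 0, so the forward reaction is non-spontaneous (proceeds in reverse).

ΔG = 11.0 kJ/mol; the forward reaction is non-spontaneous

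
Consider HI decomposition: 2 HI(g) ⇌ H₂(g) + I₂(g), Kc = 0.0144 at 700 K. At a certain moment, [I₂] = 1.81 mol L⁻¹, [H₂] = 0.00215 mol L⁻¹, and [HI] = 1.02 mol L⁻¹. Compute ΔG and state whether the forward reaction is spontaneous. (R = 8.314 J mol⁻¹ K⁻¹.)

ΔG = -7.85 kJ/mol; the forward reaction is spontaneous

Qc = [H₂]·[I₂] / [HI]² = (0.00215)·(1.81) / (1.02)² = 0.00374
ΔG = RT ln(Qc/Kc) = (8.314 J mol⁻¹ K⁻¹)(700 K) × ln(0.00374/0.0144)
   = (5.820 kJ/mol)(-1.348) = -7.85 kJ/mol
ΔG < 0, so the forward reaction is spontaneous (proceeds forward).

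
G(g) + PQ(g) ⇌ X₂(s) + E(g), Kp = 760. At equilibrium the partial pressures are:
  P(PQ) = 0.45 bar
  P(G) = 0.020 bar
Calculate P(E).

(X₂ is a pure solid — omitted from Kp.)
At equilibrium, Kp = P(E) / (P(G)·P(PQ)) = 760.
(P(E)) / ((0.020)·(0.45)) = 760
P(E) = 6.84 = 6.8 bar

P(E) = 6.8 bar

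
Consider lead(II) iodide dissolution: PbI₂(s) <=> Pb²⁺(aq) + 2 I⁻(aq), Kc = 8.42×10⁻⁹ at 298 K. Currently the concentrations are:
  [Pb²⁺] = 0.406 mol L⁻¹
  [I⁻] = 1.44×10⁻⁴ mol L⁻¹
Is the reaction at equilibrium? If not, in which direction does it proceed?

neither direction; the system is at equilibrium

(PbI₂ is a pure solid — omitted from Qc.)
Qc = [Pb²⁺]·[I⁻]² = (0.406)·(1.44×10⁻⁴)² = 8.42×10⁻⁹
Qc = 8.42×10⁻⁹ = Kc, so the system is already at equilibrium.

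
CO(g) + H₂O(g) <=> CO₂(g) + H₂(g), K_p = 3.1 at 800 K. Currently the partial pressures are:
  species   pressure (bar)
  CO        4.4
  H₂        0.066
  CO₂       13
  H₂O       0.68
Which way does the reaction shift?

forward (toward products)

Q_p = P(CO₂)·P(H₂) / (P(CO)·P(H₂O)) = (13)·(0.066) / ((4.4)·(0.68)) = 0.29
Q_p = 0.29 < K_p = 3.1, so the forward reaction proceeds.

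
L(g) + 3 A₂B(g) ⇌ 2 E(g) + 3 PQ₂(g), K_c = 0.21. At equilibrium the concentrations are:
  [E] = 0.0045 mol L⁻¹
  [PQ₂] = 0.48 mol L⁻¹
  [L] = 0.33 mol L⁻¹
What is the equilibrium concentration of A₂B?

[A₂B] = 0.032 mol L⁻¹

At equilibrium, K_c = [E]²·[PQ₂]³ / ([L]·[A₂B]³) = 0.21.
(0.0045)²·(0.48)³ / ((0.33)·([A₂B])³) = 0.21
[A₂B]³ = 3.23e-5 ⇒ [A₂B] = 0.032 mol L⁻¹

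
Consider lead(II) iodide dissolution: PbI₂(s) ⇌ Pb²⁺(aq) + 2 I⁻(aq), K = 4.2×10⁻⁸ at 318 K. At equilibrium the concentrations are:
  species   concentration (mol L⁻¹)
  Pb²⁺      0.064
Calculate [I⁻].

[I⁻] = 8.1×10⁻⁴ mol L⁻¹

(PbI₂ is a pure solid — omitted from K.)
At equilibrium, K = [Pb²⁺]·[I⁻]² = 4.2×10⁻⁸.
(0.064)·([I⁻])² = 4.2×10⁻⁸
[I⁻]² = 6.56×10⁻⁷ ⇒ [I⁻] = 8.1×10⁻⁴ mol L⁻¹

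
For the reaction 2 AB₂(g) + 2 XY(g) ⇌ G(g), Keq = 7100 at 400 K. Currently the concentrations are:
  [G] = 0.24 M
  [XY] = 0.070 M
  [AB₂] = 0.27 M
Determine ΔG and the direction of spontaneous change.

ΔG = -7.84 kJ/mol; the forward reaction is spontaneous

Q = [G] / ([AB₂]²·[XY]²) = (0.24) / ((0.27)²·(0.070)²) = 672
ΔG = RT ln(Q/Keq) = (8.314 J mol⁻¹ K⁻¹)(400 K) × ln(672/7100)
   = (3.326 kJ/mol)(-2.358) = -7.84 kJ/mol
ΔG < 0, so the forward reaction is spontaneous (proceeds forward).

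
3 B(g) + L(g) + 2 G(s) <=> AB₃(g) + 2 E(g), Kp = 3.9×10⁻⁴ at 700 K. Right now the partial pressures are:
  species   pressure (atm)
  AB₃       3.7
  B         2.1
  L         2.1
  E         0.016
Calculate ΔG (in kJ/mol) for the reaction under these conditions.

ΔG = -12.1 kJ/mol

(G is a pure solid — omitted from Qp.)
Qp = P(AB₃)·P(E)² / (P(B)³·P(L)) = (3.7)·(0.016)² / ((2.1)³·(2.1)) = 4.87×10⁻⁵
ΔG = RT ln(Qp/Kp) = (8.314 J mol⁻¹ K⁻¹)(700 K) × ln(4.87×10⁻⁵/3.9×10⁻⁴)
   = (5.820 kJ/mol)(-2.080) = -12.1 kJ/mol
ΔG < 0, so the forward reaction is spontaneous (proceeds forward).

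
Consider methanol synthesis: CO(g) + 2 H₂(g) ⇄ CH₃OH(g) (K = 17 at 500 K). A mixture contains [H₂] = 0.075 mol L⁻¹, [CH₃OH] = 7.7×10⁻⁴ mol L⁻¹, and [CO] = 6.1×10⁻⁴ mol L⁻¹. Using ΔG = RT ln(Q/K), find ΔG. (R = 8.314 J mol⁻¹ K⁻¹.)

Q = [CH₃OH] / ([CO]·[H₂]²) = (7.7×10⁻⁴) / ((6.1×10⁻⁴)·(0.075)²) = 224
ΔG = RT ln(Q/K) = (8.314 J mol⁻¹ K⁻¹)(500 K) × ln(224/17)
   = (4.157 kJ/mol)(2.578) = 10.7 kJ/mol
ΔG > 0, so the forward reaction is non-spontaneous (proceeds in reverse).

ΔG = 10.7 kJ/mol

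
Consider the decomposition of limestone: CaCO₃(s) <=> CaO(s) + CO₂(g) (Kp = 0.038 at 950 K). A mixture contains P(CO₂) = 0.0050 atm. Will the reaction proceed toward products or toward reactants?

(CaCO₃, CaO are pure solids — omitted from Qp.)
Qp = P(CO₂) = 0.0050
Qp = 0.0050 < Kp = 0.038, so the forward reaction proceeds.

forward (toward products)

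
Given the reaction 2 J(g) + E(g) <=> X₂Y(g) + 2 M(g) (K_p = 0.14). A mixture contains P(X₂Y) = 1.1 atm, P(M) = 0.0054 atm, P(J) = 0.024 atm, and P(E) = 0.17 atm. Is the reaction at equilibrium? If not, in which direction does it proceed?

to the left

Q_p = P(X₂Y)·P(M)² / (P(J)²·P(E)) = (1.1)·(0.0054)² / ((0.024)²·(0.17)) = 0.33
Q_p = 0.33 > K_p = 0.14, so the reverse reaction proceeds.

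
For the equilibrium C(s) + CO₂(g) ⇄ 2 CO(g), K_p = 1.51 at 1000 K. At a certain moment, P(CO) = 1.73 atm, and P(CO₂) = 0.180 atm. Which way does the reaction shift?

in the reverse direction

(C is a pure solid — omitted from Q_p.)
Q_p = P(CO)² / P(CO₂) = (1.73)² / (0.180) = 16.6
Q_p = 16.6 > K_p = 1.51, so the reverse reaction proceeds.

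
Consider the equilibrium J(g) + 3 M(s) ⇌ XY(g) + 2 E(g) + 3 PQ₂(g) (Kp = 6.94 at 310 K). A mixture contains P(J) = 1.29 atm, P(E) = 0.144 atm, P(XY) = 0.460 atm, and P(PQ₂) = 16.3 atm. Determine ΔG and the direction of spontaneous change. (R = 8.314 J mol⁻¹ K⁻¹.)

ΔG = 3.94 kJ/mol; the forward reaction is non-spontaneous

(M is a pure solid — omitted from Qp.)
Qp = P(XY)·P(E)²·P(PQ₂)³ / P(J) = (0.460)·(0.144)²·(16.3)³ / (1.29) = 32.0
ΔG = RT ln(Qp/Kp) = (8.314 J mol⁻¹ K⁻¹)(310 K) × ln(32.0/6.94)
   = (2.577 kJ/mol)(1.528) = 3.94 kJ/mol
ΔG > 0, so the forward reaction is non-spontaneous (proceeds in reverse).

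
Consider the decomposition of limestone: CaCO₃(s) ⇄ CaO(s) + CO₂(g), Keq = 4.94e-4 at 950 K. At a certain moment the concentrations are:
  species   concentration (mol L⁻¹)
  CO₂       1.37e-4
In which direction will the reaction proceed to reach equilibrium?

(CaCO₃, CaO are pure solids — omitted from Q.)
Q = [CO₂] = 1.37e-4
Q = 1.37e-4 < Keq = 4.94e-4, so the forward reaction proceeds.

in the forward direction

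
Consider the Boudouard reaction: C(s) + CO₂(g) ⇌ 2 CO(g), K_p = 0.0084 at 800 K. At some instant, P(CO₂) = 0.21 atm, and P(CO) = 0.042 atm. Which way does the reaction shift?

at equilibrium

(C is a pure solid — omitted from Q_p.)
Q_p = P(CO)² / P(CO₂) = (0.042)² / (0.21) = 0.0084
Q_p = 0.0084 = K_p, so the system is already at equilibrium.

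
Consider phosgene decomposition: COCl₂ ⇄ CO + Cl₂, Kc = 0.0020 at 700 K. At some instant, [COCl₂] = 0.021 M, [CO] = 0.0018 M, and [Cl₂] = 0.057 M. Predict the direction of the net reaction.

Qc = [CO]·[Cl₂] / [COCl₂] = (0.0018)·(0.057) / (0.021) = 0.0049
Qc = 0.0049 > Kc = 0.0020, so the reverse reaction proceeds.

reverse (toward reactants)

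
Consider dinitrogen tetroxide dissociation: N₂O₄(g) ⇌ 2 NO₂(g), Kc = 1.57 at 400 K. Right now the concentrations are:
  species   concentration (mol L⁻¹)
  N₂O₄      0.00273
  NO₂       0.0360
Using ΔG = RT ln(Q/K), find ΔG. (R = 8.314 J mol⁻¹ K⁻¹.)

ΔG = -3.98 kJ/mol

Qc = [NO₂]² / [N₂O₄] = (0.0360)² / (0.00273) = 0.475
ΔG = RT ln(Qc/Kc) = (8.314 J mol⁻¹ K⁻¹)(400 K) × ln(0.475/1.57)
   = (3.326 kJ/mol)(-1.196) = -3.98 kJ/mol
ΔG < 0, so the forward reaction is spontaneous (proceeds forward).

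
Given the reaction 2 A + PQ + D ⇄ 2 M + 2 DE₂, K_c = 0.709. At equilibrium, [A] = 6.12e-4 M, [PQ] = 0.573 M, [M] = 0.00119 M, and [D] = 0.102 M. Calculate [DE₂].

[DE₂] = 0.105 M

At equilibrium, K_c = [M]²·[DE₂]² / ([A]²·[PQ]·[D]) = 0.709.
(0.00119)²·([DE₂])² / ((6.12e-4)²·(0.573)·(0.102)) = 0.709
[DE₂]² = 0.0110 ⇒ [DE₂] = 0.105 M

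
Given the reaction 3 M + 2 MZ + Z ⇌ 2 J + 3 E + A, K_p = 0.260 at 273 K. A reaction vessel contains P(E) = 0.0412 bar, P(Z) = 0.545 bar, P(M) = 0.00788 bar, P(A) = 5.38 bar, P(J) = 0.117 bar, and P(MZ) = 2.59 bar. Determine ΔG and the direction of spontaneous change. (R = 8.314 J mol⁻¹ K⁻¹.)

ΔG = 5.46 kJ/mol; the forward reaction is non-spontaneous

Q_p = P(J)²·P(E)³·P(A) / (P(M)³·P(MZ)²·P(Z)) = (0.117)²·(0.0412)³·(5.38) / ((0.00788)³·(2.59)²·(0.545)) = 2.88
ΔG = RT ln(Q_p/K_p) = (8.314 J mol⁻¹ K⁻¹)(273 K) × ln(2.88/0.260)
   = (2.270 kJ/mol)(2.405) = 5.46 kJ/mol
ΔG > 0, so the forward reaction is non-spontaneous (proceeds in reverse).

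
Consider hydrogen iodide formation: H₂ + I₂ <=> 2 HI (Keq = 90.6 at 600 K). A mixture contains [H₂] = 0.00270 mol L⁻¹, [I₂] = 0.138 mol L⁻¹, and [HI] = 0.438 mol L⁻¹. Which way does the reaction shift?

Q = [HI]² / ([H₂]·[I₂]) = (0.438)² / ((0.00270)·(0.138)) = 515
Q = 515 > Keq = 90.6, so the reverse reaction proceeds.

to the left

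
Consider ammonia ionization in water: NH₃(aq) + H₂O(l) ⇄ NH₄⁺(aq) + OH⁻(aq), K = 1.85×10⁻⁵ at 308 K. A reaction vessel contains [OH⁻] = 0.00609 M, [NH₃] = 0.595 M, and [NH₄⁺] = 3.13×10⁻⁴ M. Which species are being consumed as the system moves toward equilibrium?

NH₃, H₂O (reactants)

(H₂O is a pure liquid — omitted from Q.)
Q = [NH₄⁺]·[OH⁻] / [NH₃] = (3.13×10⁻⁴)·(0.00609) / (0.595) = 3.20×10⁻⁶
Q = 3.20×10⁻⁶ < K = 1.85×10⁻⁵: net forward reaction.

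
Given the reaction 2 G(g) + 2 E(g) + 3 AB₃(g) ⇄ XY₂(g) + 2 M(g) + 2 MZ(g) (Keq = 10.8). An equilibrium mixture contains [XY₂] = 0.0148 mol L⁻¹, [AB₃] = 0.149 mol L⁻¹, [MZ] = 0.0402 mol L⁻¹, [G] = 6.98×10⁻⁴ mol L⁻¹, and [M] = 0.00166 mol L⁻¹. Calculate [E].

At equilibrium, Keq = [XY₂]·[M]²·[MZ]² / ([G]²·[E]²·[AB₃]³) = 10.8.
(0.0148)·(0.00166)²·(0.0402)² / ((6.98×10⁻⁴)²·([E])²·(0.149)³) = 10.8
[E]² = 0.00379 ⇒ [E] = 0.0615 mol L⁻¹

[E] = 0.0615 mol L⁻¹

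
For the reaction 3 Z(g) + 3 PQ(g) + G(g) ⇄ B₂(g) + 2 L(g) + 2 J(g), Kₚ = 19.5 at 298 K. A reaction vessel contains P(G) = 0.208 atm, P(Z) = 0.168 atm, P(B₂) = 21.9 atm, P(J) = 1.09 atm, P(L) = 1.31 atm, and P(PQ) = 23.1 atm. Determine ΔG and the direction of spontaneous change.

Qₚ = P(B₂)·P(L)²·P(J)² / (P(Z)³·P(PQ)³·P(G)) = (21.9)·(1.31)²·(1.09)² / ((0.168)³·(23.1)³·(0.208)) = 3.67
ΔG = RT ln(Qₚ/Kₚ) = (8.314 J mol⁻¹ K⁻¹)(298 K) × ln(3.67/19.5)
   = (2.478 kJ/mol)(-1.670) = -4.14 kJ/mol
ΔG < 0, so the forward reaction is spontaneous (proceeds forward).

ΔG = -4.14 kJ/mol; the forward reaction is spontaneous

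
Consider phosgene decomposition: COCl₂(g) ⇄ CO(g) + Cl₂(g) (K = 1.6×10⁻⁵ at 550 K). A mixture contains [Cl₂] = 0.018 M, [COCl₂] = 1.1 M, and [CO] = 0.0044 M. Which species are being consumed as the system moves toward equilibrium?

CO, Cl₂ (products)

Q = [CO]·[Cl₂] / [COCl₂] = (0.0044)·(0.018) / (1.1) = 7.2×10⁻⁵
Q = 7.2×10⁻⁵ > K = 1.6×10⁻⁵: net reverse reaction.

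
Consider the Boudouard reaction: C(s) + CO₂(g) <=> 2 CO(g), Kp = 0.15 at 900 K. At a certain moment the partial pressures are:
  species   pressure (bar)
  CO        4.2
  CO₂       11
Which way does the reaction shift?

(C is a pure solid — omitted from Qp.)
Qp = P(CO)² / P(CO₂) = (4.2)² / (11) = 1.6
Qp = 1.6 > Kp = 0.15, so the reverse reaction proceeds.

toward reactants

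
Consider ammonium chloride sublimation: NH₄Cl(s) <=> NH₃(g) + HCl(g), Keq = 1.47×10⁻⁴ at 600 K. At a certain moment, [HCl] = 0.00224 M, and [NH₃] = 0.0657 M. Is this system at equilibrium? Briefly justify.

(NH₄Cl is a pure solid — omitted from Q.)
Q = [NH₃]·[HCl] = (0.0657)·(0.00224) = 1.47×10⁻⁴
Q = 1.47×10⁻⁴ = Keq; the system is at equilibrium.

yes, at equilibrium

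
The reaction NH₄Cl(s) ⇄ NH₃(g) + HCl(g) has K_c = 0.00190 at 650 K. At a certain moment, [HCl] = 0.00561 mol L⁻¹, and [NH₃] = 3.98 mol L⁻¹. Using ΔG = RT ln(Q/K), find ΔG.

ΔG = 13.3 kJ/mol

(NH₄Cl is a pure solid — omitted from Q_c.)
Q_c = [NH₃]·[HCl] = (3.98)·(0.00561) = 0.0223
ΔG = RT ln(Q_c/K_c) = (8.314 J mol⁻¹ K⁻¹)(650 K) × ln(0.0223/0.00190)
   = (5.404 kJ/mol)(2.463) = 13.3 kJ/mol
ΔG > 0, so the forward reaction is non-spontaneous (proceeds in reverse).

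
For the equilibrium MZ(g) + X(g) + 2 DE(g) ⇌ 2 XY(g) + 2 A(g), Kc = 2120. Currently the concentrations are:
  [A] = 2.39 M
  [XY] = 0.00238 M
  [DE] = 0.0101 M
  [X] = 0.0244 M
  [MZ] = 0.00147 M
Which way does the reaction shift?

Qc = [XY]²·[A]² / ([MZ]·[X]·[DE]²) = (0.00238)²·(2.39)² / ((0.00147)·(0.0244)·(0.0101)²) = 8840
Qc = 8840 > Kc = 2120, so the reverse reaction proceeds.

in the reverse direction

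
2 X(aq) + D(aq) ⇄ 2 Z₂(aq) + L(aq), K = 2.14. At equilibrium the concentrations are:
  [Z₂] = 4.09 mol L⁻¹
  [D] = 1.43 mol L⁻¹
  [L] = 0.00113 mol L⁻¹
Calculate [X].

[X] = 0.0786 mol L⁻¹

At equilibrium, K = [Z₂]²·[L] / ([X]²·[D]) = 2.14.
(4.09)²·(0.00113) / (([X])²·(1.43)) = 2.14
[X]² = 0.00618 ⇒ [X] = 0.0786 mol L⁻¹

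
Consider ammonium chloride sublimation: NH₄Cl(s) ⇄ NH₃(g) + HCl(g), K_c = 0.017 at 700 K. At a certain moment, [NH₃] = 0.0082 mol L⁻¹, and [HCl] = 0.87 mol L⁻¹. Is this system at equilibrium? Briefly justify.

no; Q < K, reaction proceeds forward

(NH₄Cl is a pure solid — omitted from Q_c.)
Q_c = [NH₃]·[HCl] = (0.0082)·(0.87) = 0.0071
Q_c = 0.0071 < K_c = 0.017: net forward reaction.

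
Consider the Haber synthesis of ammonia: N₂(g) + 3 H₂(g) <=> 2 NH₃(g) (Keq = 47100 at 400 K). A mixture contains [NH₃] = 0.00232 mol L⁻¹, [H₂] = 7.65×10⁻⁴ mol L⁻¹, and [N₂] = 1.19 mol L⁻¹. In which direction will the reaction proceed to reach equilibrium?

Q = [NH₃]² / ([N₂]·[H₂]³) = (0.00232)² / ((1.19)·(7.65×10⁻⁴)³) = 10100
Q = 10100 < Keq = 47100, so the forward reaction proceeds.

toward products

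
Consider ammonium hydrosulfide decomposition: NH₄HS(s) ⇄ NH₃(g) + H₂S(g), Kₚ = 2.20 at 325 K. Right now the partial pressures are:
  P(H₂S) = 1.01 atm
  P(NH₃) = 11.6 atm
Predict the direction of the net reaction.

in the reverse direction

(NH₄HS is a pure solid — omitted from Qₚ.)
Qₚ = P(NH₃)·P(H₂S) = (11.6)·(1.01) = 11.7
Qₚ = 11.7 > Kₚ = 2.20, so the reverse reaction proceeds.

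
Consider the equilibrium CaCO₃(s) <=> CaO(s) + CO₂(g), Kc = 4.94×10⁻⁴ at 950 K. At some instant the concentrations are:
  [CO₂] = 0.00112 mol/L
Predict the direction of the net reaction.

(CaCO₃, CaO are pure solids — omitted from Qc.)
Qc = [CO₂] = 0.00112
Qc = 0.00112 > Kc = 4.94×10⁻⁴, so the reverse reaction proceeds.

in the reverse direction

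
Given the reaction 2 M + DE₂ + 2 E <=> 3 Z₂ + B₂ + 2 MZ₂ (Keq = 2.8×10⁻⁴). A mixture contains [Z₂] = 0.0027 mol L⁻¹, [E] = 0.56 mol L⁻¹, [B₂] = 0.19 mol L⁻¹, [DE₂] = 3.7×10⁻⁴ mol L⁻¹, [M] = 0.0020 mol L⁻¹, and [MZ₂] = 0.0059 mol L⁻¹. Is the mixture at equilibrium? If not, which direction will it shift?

Q = [Z₂]³·[B₂]·[MZ₂]² / ([M]²·[DE₂]·[E]²) = (0.0027)³·(0.19)·(0.0059)² / ((0.0020)²·(3.7×10⁻⁴)·(0.56)²) = 2.8×10⁻⁴
Q = 2.8×10⁻⁴ = Keq; the system is at equilibrium.

yes, at equilibrium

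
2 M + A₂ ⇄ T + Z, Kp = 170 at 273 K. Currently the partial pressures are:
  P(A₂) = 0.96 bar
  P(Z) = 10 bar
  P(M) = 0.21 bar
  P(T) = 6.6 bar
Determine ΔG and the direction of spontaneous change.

Qp = P(T)·P(Z) / (P(M)²·P(A₂)) = (6.6)·(10) / ((0.21)²·(0.96)) = 1560
ΔG = RT ln(Qp/Kp) = (8.314 J mol⁻¹ K⁻¹)(273 K) × ln(1560/170)
   = (2.270 kJ/mol)(2.217) = 5.03 kJ/mol
ΔG > 0, so the forward reaction is non-spontaneous (proceeds in reverse).

ΔG = 5.03 kJ/mol; the forward reaction is non-spontaneous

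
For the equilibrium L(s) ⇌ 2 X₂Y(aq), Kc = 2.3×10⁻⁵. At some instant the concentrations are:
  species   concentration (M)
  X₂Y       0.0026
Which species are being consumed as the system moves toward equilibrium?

(L is a pure solid — omitted from Qc.)
Qc = [X₂Y]² = (0.0026)² = 6.8×10⁻⁶
Qc = 6.8×10⁻⁶ < Kc = 2.3×10⁻⁵: net forward reaction.

L (reactants)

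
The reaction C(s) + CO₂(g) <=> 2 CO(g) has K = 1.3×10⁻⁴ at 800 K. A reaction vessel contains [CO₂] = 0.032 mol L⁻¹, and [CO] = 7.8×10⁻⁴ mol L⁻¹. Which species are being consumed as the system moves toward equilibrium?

(C is a pure solid — omitted from Q.)
Q = [CO]² / [CO₂] = (7.8×10⁻⁴)² / (0.032) = 1.9×10⁻⁵
Q = 1.9×10⁻⁵ < K = 1.3×10⁻⁴: net forward reaction.

C, CO₂ (reactants)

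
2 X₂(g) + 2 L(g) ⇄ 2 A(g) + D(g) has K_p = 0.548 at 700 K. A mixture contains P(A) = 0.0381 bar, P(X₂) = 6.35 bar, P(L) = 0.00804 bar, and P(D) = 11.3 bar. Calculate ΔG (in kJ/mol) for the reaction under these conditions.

Q_p = P(A)²·P(D) / (P(X₂)²·P(L)²) = (0.0381)²·(11.3) / ((6.35)²·(0.00804)²) = 6.29
ΔG = RT ln(Q_p/K_p) = (8.314 J mol⁻¹ K⁻¹)(700 K) × ln(6.29/0.548)
   = (5.820 kJ/mol)(2.440) = 14.2 kJ/mol
ΔG > 0, so the forward reaction is non-spontaneous (proceeds in reverse).

ΔG = 14.2 kJ/mol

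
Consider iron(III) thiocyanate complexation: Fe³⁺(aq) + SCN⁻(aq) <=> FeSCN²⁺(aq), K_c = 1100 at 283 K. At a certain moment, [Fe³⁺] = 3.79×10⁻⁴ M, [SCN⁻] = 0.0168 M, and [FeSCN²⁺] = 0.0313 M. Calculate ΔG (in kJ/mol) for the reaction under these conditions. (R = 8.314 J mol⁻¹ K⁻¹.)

ΔG = 3.52 kJ/mol

Q_c = [FeSCN²⁺] / ([Fe³⁺]·[SCN⁻]) = (0.0313) / ((3.79×10⁻⁴)·(0.0168)) = 4920
ΔG = RT ln(Q_c/K_c) = (8.314 J mol⁻¹ K⁻¹)(283 K) × ln(4920/1100)
   = (2.353 kJ/mol)(1.498) = 3.52 kJ/mol
ΔG > 0, so the forward reaction is non-spontaneous (proceeds in reverse).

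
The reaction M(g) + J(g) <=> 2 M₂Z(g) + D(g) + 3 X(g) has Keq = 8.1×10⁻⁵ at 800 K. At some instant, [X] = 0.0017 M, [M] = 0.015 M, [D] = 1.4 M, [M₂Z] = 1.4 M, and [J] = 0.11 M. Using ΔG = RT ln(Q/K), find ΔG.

ΔG = -15.3 kJ/mol

Q = [M₂Z]²·[D]·[X]³ / ([M]·[J]) = (1.4)²·(1.4)·(0.0017)³ / ((0.015)·(0.11)) = 8.17×10⁻⁶
ΔG = RT ln(Q/Keq) = (8.314 J mol⁻¹ K⁻¹)(800 K) × ln(8.17×10⁻⁶/8.1×10⁻⁵)
   = (6.651 kJ/mol)(-2.294) = -15.3 kJ/mol
ΔG < 0, so the forward reaction is spontaneous (proceeds forward).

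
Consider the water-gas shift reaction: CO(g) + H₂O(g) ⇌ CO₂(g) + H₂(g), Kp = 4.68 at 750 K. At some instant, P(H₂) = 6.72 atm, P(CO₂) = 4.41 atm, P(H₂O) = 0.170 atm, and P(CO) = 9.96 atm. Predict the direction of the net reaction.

in the reverse direction

Qp = P(CO₂)·P(H₂) / (P(CO)·P(H₂O)) = (4.41)·(6.72) / ((9.96)·(0.170)) = 17.5
Qp = 17.5 > Kp = 4.68, so the reverse reaction proceeds.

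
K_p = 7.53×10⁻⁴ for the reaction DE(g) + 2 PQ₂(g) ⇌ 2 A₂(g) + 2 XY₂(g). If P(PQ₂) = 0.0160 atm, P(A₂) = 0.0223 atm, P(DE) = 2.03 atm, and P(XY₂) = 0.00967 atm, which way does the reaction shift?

to the right

Q_p = P(A₂)²·P(XY₂)² / (P(DE)·P(PQ₂)²) = (0.0223)²·(0.00967)² / ((2.03)·(0.0160)²) = 8.95×10⁻⁵
Q_p = 8.95×10⁻⁵ < K_p = 7.53×10⁻⁴, so the forward reaction proceeds.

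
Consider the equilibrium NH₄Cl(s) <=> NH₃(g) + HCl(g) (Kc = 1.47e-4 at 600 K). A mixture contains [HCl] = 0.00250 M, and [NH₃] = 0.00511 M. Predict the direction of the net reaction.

to the right

(NH₄Cl is a pure solid — omitted from Qc.)
Qc = [NH₃]·[HCl] = (0.00511)·(0.00250) = 1.28e-5
Qc = 1.28e-5 < Kc = 1.47e-4, so the forward reaction proceeds.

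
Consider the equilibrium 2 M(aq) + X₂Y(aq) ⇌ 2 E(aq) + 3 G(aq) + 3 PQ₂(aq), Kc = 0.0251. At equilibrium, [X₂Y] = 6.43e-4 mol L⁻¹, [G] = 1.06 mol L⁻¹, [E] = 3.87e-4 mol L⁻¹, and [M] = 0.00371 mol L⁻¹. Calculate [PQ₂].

[PQ₂] = 0.108 mol L⁻¹

At equilibrium, Kc = [E]²·[G]³·[PQ₂]³ / ([M]²·[X₂Y]) = 0.0251.
(3.87e-4)²·(1.06)³·([PQ₂])³ / ((0.00371)²·(6.43e-4)) = 0.0251
[PQ₂]³ = 0.00125 ⇒ [PQ₂] = 0.108 mol L⁻¹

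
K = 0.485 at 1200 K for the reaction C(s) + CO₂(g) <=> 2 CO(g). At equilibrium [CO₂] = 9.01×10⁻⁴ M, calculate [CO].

[CO] = 0.0209 M

(C is a pure solid — omitted from K.)
At equilibrium, K = [CO]² / [CO₂] = 0.485.
([CO])² / (9.01×10⁻⁴) = 0.485
[CO]² = 4.37×10⁻⁴ ⇒ [CO] = 0.0209 M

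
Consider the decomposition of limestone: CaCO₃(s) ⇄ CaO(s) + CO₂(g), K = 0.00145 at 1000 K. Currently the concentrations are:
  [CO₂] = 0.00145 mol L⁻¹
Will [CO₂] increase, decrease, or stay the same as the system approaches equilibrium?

(CaCO₃, CaO are pure solids — omitted from Q.)
Q = [CO₂] = 0.00145
Q = 0.00145 = K; the system is at equilibrium.

stay the same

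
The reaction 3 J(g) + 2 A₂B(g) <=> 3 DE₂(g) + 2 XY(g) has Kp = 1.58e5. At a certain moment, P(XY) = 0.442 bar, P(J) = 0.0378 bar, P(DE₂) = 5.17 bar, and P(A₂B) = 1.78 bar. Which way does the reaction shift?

Qp = P(DE₂)³·P(XY)² / (P(J)³·P(A₂B)²) = (5.17)³·(0.442)² / ((0.0378)³·(1.78)²) = 1.58e5
Qp = 1.58e5 = Kp, so the system is already at equilibrium.

no net change (already at equilibrium)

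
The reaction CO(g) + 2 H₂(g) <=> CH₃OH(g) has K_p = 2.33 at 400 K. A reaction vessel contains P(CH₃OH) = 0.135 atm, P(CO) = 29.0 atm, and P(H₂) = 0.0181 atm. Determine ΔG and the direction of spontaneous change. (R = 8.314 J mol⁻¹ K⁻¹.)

Q_p = P(CH₃OH) / (P(CO)·P(H₂)²) = (0.135) / ((29.0)·(0.0181)²) = 14.2
ΔG = RT ln(Q_p/K_p) = (8.314 J mol⁻¹ K⁻¹)(400 K) × ln(14.2/2.33)
   = (3.326 kJ/mol)(1.807) = 6.01 kJ/mol
ΔG > 0, so the forward reaction is non-spontaneous (proceeds in reverse).

ΔG = 6.01 kJ/mol; the forward reaction is non-spontaneous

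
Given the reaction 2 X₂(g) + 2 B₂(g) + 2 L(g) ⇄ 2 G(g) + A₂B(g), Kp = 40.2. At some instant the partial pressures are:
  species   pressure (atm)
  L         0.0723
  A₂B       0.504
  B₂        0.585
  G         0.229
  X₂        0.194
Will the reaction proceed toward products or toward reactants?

to the left

Qp = P(G)²·P(A₂B) / (P(X₂)²·P(B₂)²·P(L)²) = (0.229)²·(0.504) / ((0.194)²·(0.585)²·(0.0723)²) = 393
Qp = 393 > Kp = 40.2, so the reverse reaction proceeds.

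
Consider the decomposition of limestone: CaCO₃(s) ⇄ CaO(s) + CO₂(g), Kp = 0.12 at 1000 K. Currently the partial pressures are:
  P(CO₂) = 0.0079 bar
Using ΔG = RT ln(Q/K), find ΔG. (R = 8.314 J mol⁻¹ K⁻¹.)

ΔG = -22.6 kJ/mol

(CaCO₃, CaO are pure solids — omitted from Qp.)
Qp = P(CO₂) = 0.00790
ΔG = RT ln(Qp/Kp) = (8.314 J mol⁻¹ K⁻¹)(1000 K) × ln(0.00790/0.12)
   = (8.314 kJ/mol)(-2.721) = -22.6 kJ/mol
ΔG < 0, so the forward reaction is spontaneous (proceeds forward).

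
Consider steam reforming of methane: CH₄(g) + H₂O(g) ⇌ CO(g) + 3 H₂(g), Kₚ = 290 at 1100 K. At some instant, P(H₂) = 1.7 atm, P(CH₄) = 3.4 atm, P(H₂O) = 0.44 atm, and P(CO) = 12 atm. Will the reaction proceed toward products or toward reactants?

Qₚ = P(CO)·P(H₂)³ / (P(CH₄)·P(H₂O)) = (12)·(1.7)³ / ((3.4)·(0.44)) = 39
Qₚ = 39 < Kₚ = 290, so the forward reaction proceeds.

toward products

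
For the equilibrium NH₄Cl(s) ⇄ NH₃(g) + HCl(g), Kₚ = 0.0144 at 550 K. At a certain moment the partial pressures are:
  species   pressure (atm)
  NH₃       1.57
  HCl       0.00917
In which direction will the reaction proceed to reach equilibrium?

(NH₄Cl is a pure solid — omitted from Qₚ.)
Qₚ = P(NH₃)·P(HCl) = (1.57)·(0.00917) = 0.0144
Qₚ = 0.0144 = Kₚ, so the system is already at equilibrium.

no net change (already at equilibrium)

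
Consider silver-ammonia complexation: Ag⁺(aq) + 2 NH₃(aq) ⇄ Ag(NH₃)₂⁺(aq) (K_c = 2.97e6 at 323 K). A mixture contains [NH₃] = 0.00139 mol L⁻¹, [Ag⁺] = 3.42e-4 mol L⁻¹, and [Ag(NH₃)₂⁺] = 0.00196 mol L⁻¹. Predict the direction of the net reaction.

Q_c = [Ag(NH₃)₂⁺] / ([Ag⁺]·[NH₃]²) = (0.00196) / ((3.42e-4)·(0.00139)²) = 2.97e6
Q_c = 2.97e6 = K_c, so the system is already at equilibrium.

at equilibrium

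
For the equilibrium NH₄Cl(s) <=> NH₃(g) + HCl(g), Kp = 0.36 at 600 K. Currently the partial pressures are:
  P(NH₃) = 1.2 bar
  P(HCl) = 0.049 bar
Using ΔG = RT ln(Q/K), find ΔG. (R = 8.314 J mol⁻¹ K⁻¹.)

ΔG = -9.04 kJ/mol

(NH₄Cl is a pure solid — omitted from Qp.)
Qp = P(NH₃)·P(HCl) = (1.2)·(0.049) = 0.0588
ΔG = RT ln(Qp/Kp) = (8.314 J mol⁻¹ K⁻¹)(600 K) × ln(0.0588/0.36)
   = (4.988 kJ/mol)(-1.812) = -9.04 kJ/mol
ΔG < 0, so the forward reaction is spontaneous (proceeds forward).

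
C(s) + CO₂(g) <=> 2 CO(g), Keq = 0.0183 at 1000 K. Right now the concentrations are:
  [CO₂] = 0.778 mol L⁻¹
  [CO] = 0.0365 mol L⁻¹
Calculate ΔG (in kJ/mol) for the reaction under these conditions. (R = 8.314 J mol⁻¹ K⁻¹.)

ΔG = -19.7 kJ/mol

(C is a pure solid — omitted from Q.)
Q = [CO]² / [CO₂] = (0.0365)² / (0.778) = 0.00171
ΔG = RT ln(Q/Keq) = (8.314 J mol⁻¹ K⁻¹)(1000 K) × ln(0.00171/0.0183)
   = (8.314 kJ/mol)(-2.370) = -19.7 kJ/mol
ΔG < 0, so the forward reaction is spontaneous (proceeds forward).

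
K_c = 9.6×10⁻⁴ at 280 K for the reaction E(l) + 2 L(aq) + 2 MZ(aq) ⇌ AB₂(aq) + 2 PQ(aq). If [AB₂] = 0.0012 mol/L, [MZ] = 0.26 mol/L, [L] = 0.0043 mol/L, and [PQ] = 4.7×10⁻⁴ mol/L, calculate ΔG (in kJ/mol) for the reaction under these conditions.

(E is a pure liquid — omitted from Q_c.)
Q_c = [AB₂]·[PQ]² / ([L]²·[MZ]²) = (0.0012)·(4.7×10⁻⁴)² / ((0.0043)²·(0.26)²) = 2.12×10⁻⁴
ΔG = RT ln(Q_c/K_c) = (8.314 J mol⁻¹ K⁻¹)(280 K) × ln(2.12×10⁻⁴/9.6×10⁻⁴)
   = (2.328 kJ/mol)(-1.510) = -3.52 kJ/mol
ΔG < 0, so the forward reaction is spontaneous (proceeds forward).

ΔG = -3.52 kJ/mol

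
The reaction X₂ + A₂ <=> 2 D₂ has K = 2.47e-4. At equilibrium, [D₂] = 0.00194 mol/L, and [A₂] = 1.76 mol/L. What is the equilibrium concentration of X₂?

[X₂] = 0.00866 mol/L

At equilibrium, K = [D₂]² / ([X₂]·[A₂]) = 2.47e-4.
(0.00194)² / (([X₂])·(1.76)) = 2.47e-4
[X₂] = 0.00866 mol/L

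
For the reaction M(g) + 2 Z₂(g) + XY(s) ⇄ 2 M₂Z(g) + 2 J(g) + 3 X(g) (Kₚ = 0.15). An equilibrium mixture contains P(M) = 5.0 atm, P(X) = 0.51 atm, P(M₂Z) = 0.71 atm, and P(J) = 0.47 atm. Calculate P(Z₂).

(XY is a pure solid — omitted from Kₚ.)
At equilibrium, Kₚ = P(M₂Z)²·P(J)²·P(X)³ / (P(M)·P(Z₂)²) = 0.15.
(0.71)²·(0.47)²·(0.51)³ / ((5.0)·(P(Z₂))²) = 0.15
P(Z₂)² = 0.0197 ⇒ P(Z₂) = 0.14 atm

P(Z₂) = 0.14 atm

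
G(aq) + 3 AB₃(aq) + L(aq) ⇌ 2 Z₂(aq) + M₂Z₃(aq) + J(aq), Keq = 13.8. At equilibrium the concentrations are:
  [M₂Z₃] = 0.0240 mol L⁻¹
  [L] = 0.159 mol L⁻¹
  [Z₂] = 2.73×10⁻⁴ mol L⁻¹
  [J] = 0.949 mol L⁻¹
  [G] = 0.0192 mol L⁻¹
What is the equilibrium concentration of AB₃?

At equilibrium, Keq = [Z₂]²·[M₂Z₃]·[J] / ([G]·[AB₃]³·[L]) = 13.8.
(2.73×10⁻⁴)²·(0.0240)·(0.949) / ((0.0192)·([AB₃])³·(0.159)) = 13.8
[AB₃]³ = 4.03×10⁻⁸ ⇒ [AB₃] = 0.00343 mol L⁻¹

[AB₃] = 0.00343 mol L⁻¹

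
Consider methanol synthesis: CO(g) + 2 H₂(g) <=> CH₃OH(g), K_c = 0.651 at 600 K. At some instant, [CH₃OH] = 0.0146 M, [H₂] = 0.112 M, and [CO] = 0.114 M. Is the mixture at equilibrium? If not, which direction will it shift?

no; Q > K, reaction proceeds in reverse

Q_c = [CH₃OH] / ([CO]·[H₂]²) = (0.0146) / ((0.114)·(0.112)²) = 10.2
Q_c = 10.2 > K_c = 0.651: net reverse reaction.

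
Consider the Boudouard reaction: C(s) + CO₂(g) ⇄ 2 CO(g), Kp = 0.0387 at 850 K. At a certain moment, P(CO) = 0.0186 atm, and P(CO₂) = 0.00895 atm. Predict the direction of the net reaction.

neither direction; the system is at equilibrium

(C is a pure solid — omitted from Qp.)
Qp = P(CO)² / P(CO₂) = (0.0186)² / (0.00895) = 0.0387
Qp = 0.0387 = Kp, so the system is already at equilibrium.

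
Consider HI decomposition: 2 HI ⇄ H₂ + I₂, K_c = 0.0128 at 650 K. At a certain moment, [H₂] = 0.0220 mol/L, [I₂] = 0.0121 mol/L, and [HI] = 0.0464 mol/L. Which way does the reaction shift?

Q_c = [H₂]·[I₂] / [HI]² = (0.0220)·(0.0121) / (0.0464)² = 0.124
Q_c = 0.124 > K_c = 0.0128, so the reverse reaction proceeds.

reverse (toward reactants)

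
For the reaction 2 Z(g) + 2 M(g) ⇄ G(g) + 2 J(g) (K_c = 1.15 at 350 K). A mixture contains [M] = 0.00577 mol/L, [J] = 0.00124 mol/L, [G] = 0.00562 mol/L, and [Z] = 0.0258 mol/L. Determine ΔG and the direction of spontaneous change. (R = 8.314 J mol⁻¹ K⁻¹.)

ΔG = -3.15 kJ/mol; the forward reaction is spontaneous

Q_c = [G]·[J]² / ([Z]²·[M]²) = (0.00562)·(0.00124)² / ((0.0258)²·(0.00577)²) = 0.390
ΔG = RT ln(Q_c/K_c) = (8.314 J mol⁻¹ K⁻¹)(350 K) × ln(0.390/1.15)
   = (2.910 kJ/mol)(-1.081) = -3.15 kJ/mol
ΔG < 0, so the forward reaction is spontaneous (proceeds forward).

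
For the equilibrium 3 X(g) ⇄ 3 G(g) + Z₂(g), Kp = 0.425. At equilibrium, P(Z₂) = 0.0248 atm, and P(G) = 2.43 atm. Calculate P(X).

P(X) = 0.943 atm

At equilibrium, Kp = P(G)³·P(Z₂) / P(X)³ = 0.425.
(2.43)³·(0.0248) / (P(X))³ = 0.425
P(X)³ = 0.837 ⇒ P(X) = 0.943 atm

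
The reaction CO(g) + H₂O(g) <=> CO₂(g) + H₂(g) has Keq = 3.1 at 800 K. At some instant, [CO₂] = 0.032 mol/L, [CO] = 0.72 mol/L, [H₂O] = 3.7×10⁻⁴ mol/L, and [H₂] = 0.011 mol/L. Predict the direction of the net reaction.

in the forward direction

Q = [CO₂]·[H₂] / ([CO]·[H₂O]) = (0.032)·(0.011) / ((0.72)·(3.7×10⁻⁴)) = 1.3
Q = 1.3 < Keq = 3.1, so the forward reaction proceeds.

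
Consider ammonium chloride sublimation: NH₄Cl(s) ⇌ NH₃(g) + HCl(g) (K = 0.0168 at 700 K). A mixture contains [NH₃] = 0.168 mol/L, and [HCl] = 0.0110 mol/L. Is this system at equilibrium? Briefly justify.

(NH₄Cl is a pure solid — omitted from Q.)
Q = [NH₃]·[HCl] = (0.168)·(0.0110) = 0.00185
Q = 0.00185 < K = 0.0168: net forward reaction.

no; Q < K, reaction proceeds forward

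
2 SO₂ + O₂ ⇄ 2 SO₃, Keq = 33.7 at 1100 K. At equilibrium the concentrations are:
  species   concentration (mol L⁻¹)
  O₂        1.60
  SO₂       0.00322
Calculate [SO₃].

At equilibrium, Keq = [SO₃]² / ([SO₂]²·[O₂]) = 33.7.
([SO₃])² / ((0.00322)²·(1.60)) = 33.7
[SO₃]² = 5.59×10⁻⁴ ⇒ [SO₃] = 0.0236 mol L⁻¹

[SO₃] = 0.0236 mol L⁻¹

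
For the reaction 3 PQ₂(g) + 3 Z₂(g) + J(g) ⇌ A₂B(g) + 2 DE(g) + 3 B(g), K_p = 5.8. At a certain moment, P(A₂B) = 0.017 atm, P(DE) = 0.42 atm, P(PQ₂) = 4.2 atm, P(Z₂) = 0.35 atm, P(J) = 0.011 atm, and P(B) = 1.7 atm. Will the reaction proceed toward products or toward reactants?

Q_p = P(A₂B)·P(DE)²·P(B)³ / (P(PQ₂)³·P(Z₂)³·P(J)) = (0.017)·(0.42)²·(1.7)³ / ((4.2)³·(0.35)³·(0.011)) = 0.42
Q_p = 0.42 < K_p = 5.8, so the forward reaction proceeds.

in the forward direction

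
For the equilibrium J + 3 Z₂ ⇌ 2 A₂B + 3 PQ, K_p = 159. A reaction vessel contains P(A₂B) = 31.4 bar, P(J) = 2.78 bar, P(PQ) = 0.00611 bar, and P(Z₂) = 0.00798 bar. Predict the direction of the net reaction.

Q_p = P(A₂B)²·P(PQ)³ / (P(J)·P(Z₂)³) = (31.4)²·(0.00611)³ / ((2.78)·(0.00798)³) = 159
Q_p = 159 = K_p, so the system is already at equilibrium.

neither direction; the system is at equilibrium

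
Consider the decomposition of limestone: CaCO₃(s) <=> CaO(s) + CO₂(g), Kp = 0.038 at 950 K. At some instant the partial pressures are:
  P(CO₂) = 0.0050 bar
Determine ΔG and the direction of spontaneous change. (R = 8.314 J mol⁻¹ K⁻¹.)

ΔG = -16.0 kJ/mol; the forward reaction is spontaneous

(CaCO₃, CaO are pure solids — omitted from Qp.)
Qp = P(CO₂) = 0.00500
ΔG = RT ln(Qp/Kp) = (8.314 J mol⁻¹ K⁻¹)(950 K) × ln(0.00500/0.038)
   = (7.898 kJ/mol)(-2.028) = -16.0 kJ/mol
ΔG < 0, so the forward reaction is spontaneous (proceeds forward).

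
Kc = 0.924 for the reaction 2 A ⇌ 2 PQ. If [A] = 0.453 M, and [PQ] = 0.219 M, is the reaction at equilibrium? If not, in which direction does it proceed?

Qc = [PQ]² / [A]² = (0.219)² / (0.453)² = 0.234
Qc = 0.234 < Kc = 0.924, so the forward reaction proceeds.

in the forward direction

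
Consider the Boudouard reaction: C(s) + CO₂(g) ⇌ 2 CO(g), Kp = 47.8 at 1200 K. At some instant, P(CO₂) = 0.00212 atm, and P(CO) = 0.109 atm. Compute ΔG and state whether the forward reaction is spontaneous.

ΔG = -21.4 kJ/mol; the forward reaction is spontaneous

(C is a pure solid — omitted from Qp.)
Qp = P(CO)² / P(CO₂) = (0.109)² / (0.00212) = 5.60
ΔG = RT ln(Qp/Kp) = (8.314 J mol⁻¹ K⁻¹)(1200 K) × ln(5.60/47.8)
   = (9.977 kJ/mol)(-2.144) = -21.4 kJ/mol
ΔG < 0, so the forward reaction is spontaneous (proceeds forward).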